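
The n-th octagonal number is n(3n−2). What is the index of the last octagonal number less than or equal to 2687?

30

Solve n(3n−2) ≤ 2687 for integer n.
n = 30 gives 2640 ≤ 2687, while n = 31 gives 2821 > 2687; so the answer is index 30.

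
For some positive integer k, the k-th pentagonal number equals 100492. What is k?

259

Set n(3n−1)/2 = 100492, giving 3n² − n − 200984 = 0.
The discriminant is 1 + 24·100492 = 2411809, and √2411809 = 1553.
So n = (1 + 1553) / 6 = 1554/6 = 259.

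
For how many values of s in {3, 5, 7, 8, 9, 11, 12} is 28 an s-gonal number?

1

s = 3: P(3, 7) = 28. ✓
s = 5: P(5, 4) = 22 and P(5, 5) = 35; 28 is not s-gonal.
s = 7: P(7, 3) = 18 and P(7, 4) = 34; 28 is not s-gonal.
s = 8: P(8, 3) = 21 and P(8, 4) = 40; 28 is not s-gonal.
s = 9: P(9, 3) = 24 and P(9, 4) = 46; 28 is not s-gonal.
s = 11: P(11, 2) = 11 and P(11, 3) = 30; 28 is not s-gonal.
s = 12: P(12, 2) = 12 and P(12, 3) = 33; 28 is not s-gonal.
Hits: s ∈ {3} → 1.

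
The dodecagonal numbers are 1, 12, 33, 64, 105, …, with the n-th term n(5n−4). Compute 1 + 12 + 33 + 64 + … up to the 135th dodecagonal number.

4109580

Σ i(5i−4) = 5Σi² − 4Σi over i = 1..135.
Σi = 9180 and Σi² = 829260.
5·829260 − 4·9180 = 4109580.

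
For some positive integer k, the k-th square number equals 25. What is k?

We need n² = 25, so n = √25 = 5.

5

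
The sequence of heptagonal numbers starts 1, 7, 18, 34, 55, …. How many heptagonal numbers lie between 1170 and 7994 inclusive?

35

The n-th heptagonal number is n(5n−3)/2.
Smallest index with value ≥ 1170: n = 22 (giving 1177).
Largest index with value ≤ 7994: n = 56 (giving 7756).
Indices 22 through 56: 35 terms.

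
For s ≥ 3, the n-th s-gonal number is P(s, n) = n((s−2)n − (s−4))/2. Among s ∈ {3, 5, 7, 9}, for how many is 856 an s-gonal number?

s = 3: P(3, 40) = 820 and P(3, 41) = 861; 856 is not s-gonal.
s = 5: P(5, 24) = 852 and P(5, 25) = 925; 856 is not s-gonal.
s = 7: P(7, 18) = 783 and P(7, 19) = 874; 856 is not s-gonal.
s = 9: P(9, 16) = 856. ✓
Hits: s ∈ {9} → 1.

1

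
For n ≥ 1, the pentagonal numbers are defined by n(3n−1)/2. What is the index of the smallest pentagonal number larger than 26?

5

Solve n(3n−1)/2 > 26 for integer n.
The largest n with value ≤ 26 is 4 (since 22 ≤ 26 < 35), so the first above is n = 5, value 35.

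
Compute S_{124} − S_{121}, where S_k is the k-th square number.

735

124² = 15376 and 121² = 14641.
Difference: 15376 − 14641 = 735.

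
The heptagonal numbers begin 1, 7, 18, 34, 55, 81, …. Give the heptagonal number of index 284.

The 284th heptagonal number is n(5n−3)/2 with n = 284.
284·(5·284 − 3)/2 = 284·1417/2 = 201214.

201214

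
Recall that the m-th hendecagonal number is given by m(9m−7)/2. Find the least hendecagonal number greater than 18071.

18208

Solve n(9n−7)/2 > 18071 for integer n.
The largest n with value ≤ 18071 is 63 (since 17640 ≤ 18071 < 18208), so the first above is n = 64, value 18208.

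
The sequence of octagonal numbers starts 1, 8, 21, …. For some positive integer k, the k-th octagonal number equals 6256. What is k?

46

Set n(3n−2) = 6256, giving 3n² − 2n − 6256 = 0.
So n = (2 + 274) / 6 = 276/6 = 46.
Check: 46·(3·46 − 2) = 6256. ✓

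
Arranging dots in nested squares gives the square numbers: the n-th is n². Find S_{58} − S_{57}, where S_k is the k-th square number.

115

n² − (n−1)² = 2n − 1, so 58² − 57² = 2·58 − 1 = 115.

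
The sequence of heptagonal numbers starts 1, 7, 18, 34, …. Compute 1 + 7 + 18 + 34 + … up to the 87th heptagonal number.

Σ i(5i−3)/2 = (5Σi² − 3Σi) / 2 over i = 1..87.
Σi = 3828 and Σi² = 223300.
(5·223300 − 3·3828) / 2 = 1105016/2 = 552508.

552508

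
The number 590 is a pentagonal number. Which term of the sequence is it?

20

Set n(3n−1)/2 = 590, giving 3n² − n − 1180 = 0.
The discriminant is 1 + 24·590 = 14161, and √14161 = 119.
So n = (1 + 119) / 6 = 120/6 = 20.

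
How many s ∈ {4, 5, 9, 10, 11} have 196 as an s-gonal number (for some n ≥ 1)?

s = 4: P(4, 14) = 196. ✓
s = 5: P(5, 11) = 176 and P(5, 12) = 210; 196 is not s-gonal.
s = 9: P(9, 7) = 154 and P(9, 8) = 204; 196 is not s-gonal.
s = 10: P(10, 7) = 175 and P(10, 8) = 232; 196 is not s-gonal.
s = 11: P(11, 7) = 196. ✓
Hits: s ∈ {4, 11} → 2.

2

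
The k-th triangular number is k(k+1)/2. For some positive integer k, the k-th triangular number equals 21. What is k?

Set n(n+1)/2 = 21, giving n² + n − 42 = 0.
The discriminant is 1 + 8·21 = 169, and √169 = 13.
So n = (-1 + 13) / 2 = 12/2 = 6.

6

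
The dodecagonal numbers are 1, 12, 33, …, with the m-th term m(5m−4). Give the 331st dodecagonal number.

546481

The 331st dodecagonal number is n(5n−4) with n = 331.
331·(5·331 − 4) = 331·1651 = 546481.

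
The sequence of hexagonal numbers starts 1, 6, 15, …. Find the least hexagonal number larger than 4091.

4186

Solve n(2n−1) > 4091 for integer n.
The largest n with value ≤ 4091 is 45 (since 4005 ≤ 4091 < 4186), so the first above is n = 46, value 4186.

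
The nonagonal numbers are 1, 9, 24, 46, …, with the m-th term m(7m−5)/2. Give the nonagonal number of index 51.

8976

The 51st nonagonal number is n(7n−5)/2 with n = 51.
51·(7·51 − 5)/2 = 51·352/2 = 51·176 = 8976.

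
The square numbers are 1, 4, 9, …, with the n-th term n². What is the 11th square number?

The 11th square number is n² with n = 11.
11² = 121.

121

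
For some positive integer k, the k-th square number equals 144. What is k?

We need n² = 144, so n = √144 = 12.

12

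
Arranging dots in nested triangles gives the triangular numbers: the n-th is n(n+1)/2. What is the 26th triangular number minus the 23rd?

26·27/2 = 351 and 23·24/2 = 276.
Difference: 351 − 276 = 75.

75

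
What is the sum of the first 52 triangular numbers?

24804

Σ i(i+1)/2 = (Σi² + Σi) / 2 over i = 1..52.
Σi = 1378 and Σi² = 48230.
(1·48230 + 1·1378) / 2 = 49608/2 = 24804.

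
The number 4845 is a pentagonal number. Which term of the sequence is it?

57

Set n(3n−1)/2 = 4845, giving 3n² − n − 9690 = 0.
The discriminant is 1 + 24·4845 = 116281, and √116281 = 341.
So n = (1 + 341) / 6 = 342/6 = 57.
Check: 57·(3·57 − 1)/2 = 4845. ✓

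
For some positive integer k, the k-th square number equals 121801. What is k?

349

We need n² = 121801, so n = √121801 = 349.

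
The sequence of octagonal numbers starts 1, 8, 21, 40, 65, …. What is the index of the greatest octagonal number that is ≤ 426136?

377

Solve n(3n−2) ≤ 426136 for integer n.
n = 377 gives 425633 ≤ 426136, while n = 378 gives 427896 > 426136; so the answer is index 377.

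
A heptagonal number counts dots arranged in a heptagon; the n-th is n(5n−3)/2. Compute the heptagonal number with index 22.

The 22nd heptagonal number is n(5n−3)/2 with n = 22.
22·(5·22 − 3)/2 = 22·107/2 = 1177.

1177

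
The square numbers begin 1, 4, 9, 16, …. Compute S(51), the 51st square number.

2601

The 51st square number is n² with n = 51.
51² = 2601.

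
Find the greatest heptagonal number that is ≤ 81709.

Solve n(5n−3)/2 ≤ 81709 for integer n.
n = 181 gives 81631 ≤ 81709, while n = 182 gives 82537 > 81709; so the answer is 81631.

81631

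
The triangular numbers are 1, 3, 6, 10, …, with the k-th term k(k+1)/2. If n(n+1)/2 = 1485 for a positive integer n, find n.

54

Set n(n+1)/2 = 1485, giving n² + n − 2970 = 0.
The discriminant is 1 + 8·1485 = 11881, and √11881 = 109.
So n = (-1 + 109) / 2 = 108/2 = 54.
Check: 54·55/2 = 1485. ✓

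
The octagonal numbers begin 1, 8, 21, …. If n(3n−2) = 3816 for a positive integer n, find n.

Set n(3n−2) = 3816, giving 3n² − 2n − 3816 = 0.
So n = (2 + 214) / 6 = 216/6 = 36.
Check: 36·(3·36 − 2) = 3816. ✓

36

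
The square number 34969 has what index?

We need n² = 34969, so n = √34969 = 187.
Check: 187² = 34969. ✓

187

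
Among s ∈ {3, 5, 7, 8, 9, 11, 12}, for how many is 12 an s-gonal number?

s = 3: P(3, 4) = 10 and P(3, 5) = 15; 12 is not s-gonal.
s = 5: P(5, 3) = 12. ✓
s = 7: P(7, 2) = 7 and P(7, 3) = 18; 12 is not s-gonal.
s = 8: P(8, 2) = 8 and P(8, 3) = 21; 12 is not s-gonal.
s = 9: P(9, 2) = 9 and P(9, 3) = 24; 12 is not s-gonal.
s = 11: P(11, 2) = 11 and P(11, 3) = 30; 12 is not s-gonal.
s = 12: P(12, 2) = 12. ✓
Hits: s ∈ {5, 12} → 2.

2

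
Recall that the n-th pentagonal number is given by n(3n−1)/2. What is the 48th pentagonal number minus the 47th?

142

Consecutive pentagonal numbers differ by 3n − 2: here 3·48 − 2 = 142.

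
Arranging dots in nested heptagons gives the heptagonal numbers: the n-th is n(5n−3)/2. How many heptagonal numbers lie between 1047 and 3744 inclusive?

19

The n-th heptagonal number is n(5n−3)/2.
Smallest index with value ≥ 1047: n = 21 (giving 1071).
Largest index with value ≤ 3744: n = 39 (giving 3744).
Indices 21 through 39: 19 terms.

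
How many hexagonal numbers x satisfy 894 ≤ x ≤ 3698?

22

The n-th hexagonal number is n(2n−1).
Smallest index with value ≥ 894: n = 22 (giving 946).
Largest index with value ≤ 3698: n = 43 (giving 3655).
Indices 22 through 43: 22 terms.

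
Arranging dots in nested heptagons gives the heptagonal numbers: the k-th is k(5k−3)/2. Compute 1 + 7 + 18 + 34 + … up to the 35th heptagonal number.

Σ i(5i−3)/2 = (5Σi² − 3Σi) / 2 over i = 1..35.
Σi = 630 and Σi² = 14910.
(5·14910 − 3·630) / 2 = 72660/2 = 36330.

36330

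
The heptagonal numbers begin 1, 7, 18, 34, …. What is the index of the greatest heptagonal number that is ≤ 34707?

118

Solve n(5n−3)/2 ≤ 34707 for integer n.
n = 118 gives 34633 ≤ 34707, while n = 119 gives 35224 > 34707; so the answer is index 118.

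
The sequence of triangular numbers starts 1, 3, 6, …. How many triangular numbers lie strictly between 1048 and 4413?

The n-th triangular number is n(n+1)/2.
Smallest index with value > 1048: n = 46 (giving 1081).
Largest index with value < 4413: n = 93 (giving 4371).
Indices 46 through 93: 48 terms.

48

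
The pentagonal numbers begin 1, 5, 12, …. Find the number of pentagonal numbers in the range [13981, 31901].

50

The n-th pentagonal number is n(3n−1)/2.
Smallest index with value ≥ 13981: n = 97 (giving 14065).
Largest index with value ≤ 31901: n = 146 (giving 31901).
Indices 97 through 146: 50 terms.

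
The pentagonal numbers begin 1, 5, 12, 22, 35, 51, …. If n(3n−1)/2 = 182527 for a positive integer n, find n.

349

Set n(3n−1)/2 = 182527, giving 3n² − n − 365054 = 0.
The discriminant is 1 + 24·182527 = 4380649, and √4380649 = 2093.
So n = (1 + 2093) / 6 = 2094/6 = 349.
Check: 349·(3·349 − 1)/2 = 182527. ✓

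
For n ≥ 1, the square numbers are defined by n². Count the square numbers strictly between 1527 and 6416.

41

The n-th square number is n².
Smallest index with value > 1527: n = 40 (giving 1600).
Largest index with value < 6416: n = 80 (giving 6400).
Indices 40 through 80: 41 terms.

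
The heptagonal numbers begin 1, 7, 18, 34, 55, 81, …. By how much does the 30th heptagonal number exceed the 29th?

146

Consecutive heptagonal numbers differ by 5n − 4: here 5·30 − 4 = 146.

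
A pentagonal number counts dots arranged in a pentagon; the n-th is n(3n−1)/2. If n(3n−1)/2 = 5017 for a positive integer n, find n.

58

Set n(3n−1)/2 = 5017, giving 3n² − n − 10034 = 0.
The discriminant is 1 + 24·5017 = 120409, and √120409 = 347.
So n = (1 + 347) / 6 = 348/6 = 58.
Check: 58·(3·58 − 1)/2 = 5017. ✓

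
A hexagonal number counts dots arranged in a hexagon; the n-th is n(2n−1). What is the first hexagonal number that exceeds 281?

325

Solve n(2n−1) > 281 for integer n.
The largest n with value ≤ 281 is 12 (since 276 ≤ 281 < 325), so the first above is n = 13, value 325.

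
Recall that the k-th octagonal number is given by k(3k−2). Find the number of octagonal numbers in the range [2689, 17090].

45

The n-th octagonal number is n(3n−2).
Smallest index with value ≥ 2689: n = 31 (giving 2821).
Largest index with value ≤ 17090: n = 75 (giving 16725).
Indices 31 through 75: 45 terms.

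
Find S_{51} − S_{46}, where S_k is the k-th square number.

51² = 2601 and 46² = 2116.
Difference: 2601 − 2116 = 485.

485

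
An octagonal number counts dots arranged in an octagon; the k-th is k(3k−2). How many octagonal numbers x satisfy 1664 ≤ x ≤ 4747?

The n-th octagonal number is n(3n−2).
Smallest index with value ≥ 1664: n = 24 (giving 1680).
Largest index with value ≤ 4747: n = 40 (giving 4720).
Indices 24 through 40: 17 terms.

17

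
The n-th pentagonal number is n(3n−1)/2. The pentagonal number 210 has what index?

12

Set n(3n−1)/2 = 210, giving 3n² − n − 420 = 0.
The discriminant is 1 + 24·210 = 5041, and √5041 = 71.
So n = (1 + 71) / 6 = 72/6 = 12.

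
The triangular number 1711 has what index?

Set n(n+1)/2 = 1711, giving n² + n − 3422 = 0.
The discriminant is 1 + 8·1711 = 13689, and √13689 = 117.
So n = (-1 + 117) / 2 = 116/2 = 58.

58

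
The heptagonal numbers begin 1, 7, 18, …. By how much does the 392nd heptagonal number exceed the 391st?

1956

Consecutive heptagonal numbers differ by 5n − 4: here 5·392 − 4 = 1956.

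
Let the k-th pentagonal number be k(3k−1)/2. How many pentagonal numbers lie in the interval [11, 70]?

5

The n-th pentagonal number is n(3n−1)/2.
Smallest index with value ≥ 11: n = 3 (giving 12).
Largest index with value ≤ 70: n = 7 (giving 70).
Indices 3 through 7: 5 terms.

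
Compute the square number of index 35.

1225

The 35th square number is n² with n = 35.
35² = 1225.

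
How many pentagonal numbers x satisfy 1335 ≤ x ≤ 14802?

The n-th pentagonal number is n(3n−1)/2.
Smallest index with value ≥ 1335: n = 30 (giving 1335).
Largest index with value ≤ 14802: n = 99 (giving 14652).
Indices 30 through 99: 70 terms.

70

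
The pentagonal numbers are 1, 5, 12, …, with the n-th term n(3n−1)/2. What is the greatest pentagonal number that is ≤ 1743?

Solve n(3n−1)/2 ≤ 1743 for integer n.
n = 34 gives 1717 ≤ 1743, while n = 35 gives 1820 > 1743; so the answer is 1717.

1717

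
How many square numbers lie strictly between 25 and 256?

The n-th square number is n².
Smallest index with value > 25: n = 6 (giving 36).
Largest index with value < 256: n = 15 (giving 225).
Indices 6 through 15: 10 terms.

10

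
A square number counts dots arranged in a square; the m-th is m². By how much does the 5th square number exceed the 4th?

9

n² − (n−1)² = 2n − 1, so 5² − 4² = 2·5 − 1 = 9.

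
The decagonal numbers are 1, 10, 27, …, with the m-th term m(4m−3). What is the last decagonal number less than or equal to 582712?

582550

Solve n(4n−3) ≤ 582712 for integer n.
n = 382 gives 582550 ≤ 582712, while n = 383 gives 585607 > 582712; so the answer is 582550.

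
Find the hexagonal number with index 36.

36·(2·36 − 1) = 36·71 = 2556.

2556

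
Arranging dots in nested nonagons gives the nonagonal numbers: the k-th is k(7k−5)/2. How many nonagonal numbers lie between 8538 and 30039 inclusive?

44

The n-th nonagonal number is n(7n−5)/2.
Smallest index with value ≥ 8538: n = 50 (giving 8625).
Largest index with value ≤ 30039: n = 93 (giving 30039).
Indices 50 through 93: 44 terms.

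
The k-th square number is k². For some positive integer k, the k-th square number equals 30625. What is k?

175

We need n² = 30625, so n = √30625 = 175.
Check: 175² = 30625. ✓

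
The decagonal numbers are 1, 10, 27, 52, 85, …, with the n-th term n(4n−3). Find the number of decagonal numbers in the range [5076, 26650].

The n-th decagonal number is n(4n−3).
Smallest index with value ≥ 5076: n = 36 (giving 5076).
Largest index with value ≤ 26650: n = 82 (giving 26650).
Indices 36 through 82: 47 terms.

47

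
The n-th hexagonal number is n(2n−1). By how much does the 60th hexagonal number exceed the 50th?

60·(2·60 − 1) = 7140 and 50·(2·50 − 1) = 4950.
Difference: 7140 − 4950 = 2190.

2190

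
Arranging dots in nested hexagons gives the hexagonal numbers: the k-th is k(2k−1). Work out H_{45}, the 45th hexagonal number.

4005

45·(2·45 − 1) = 45·89 = 4005.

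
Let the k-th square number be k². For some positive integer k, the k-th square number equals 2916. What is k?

54

We need n² = 2916, so n = √2916 = 54.
Check: 54² = 2916. ✓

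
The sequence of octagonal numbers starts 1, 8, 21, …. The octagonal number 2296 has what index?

28

Set n(3n−2) = 2296, giving 3n² − 2n − 2296 = 0.
The discriminant is 4 + 12·2296 = 27556, and √27556 = 166.
So n = (2 + 166) / 6 = 168/6 = 28.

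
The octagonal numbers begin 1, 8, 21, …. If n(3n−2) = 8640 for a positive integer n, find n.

Set n(3n−2) = 8640, giving 3n² − 2n − 8640 = 0.
The discriminant is 4 + 12·8640 = 103684, and √103684 = 322.
So n = (2 + 322) / 6 = 324/6 = 54.

54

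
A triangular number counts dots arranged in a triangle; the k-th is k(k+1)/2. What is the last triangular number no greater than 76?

Solve n(n+1)/2 ≤ 76 for integer n.
n = 11 gives 66 ≤ 76, while n = 12 gives 78 > 76; so the answer is 66.

66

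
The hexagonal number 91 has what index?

Set n(2n−1) = 91, giving 2n² − n − 91 = 0.
The discriminant is 1 + 8·91 = 729, and √729 = 27.
So n = (1 + 27) / 4 = 28/4 = 7.

7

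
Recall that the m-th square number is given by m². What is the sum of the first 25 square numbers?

5525

Σ_{i=1}^{25} i² = 25·26·51/6 = 5525.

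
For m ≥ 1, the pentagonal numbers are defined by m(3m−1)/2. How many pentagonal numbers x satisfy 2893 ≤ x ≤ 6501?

The n-th pentagonal number is n(3n−1)/2.
Smallest index with value ≥ 2893: n = 45 (giving 3015).
Largest index with value ≤ 6501: n = 66 (giving 6501).
Indices 45 through 66: 22 terms.

22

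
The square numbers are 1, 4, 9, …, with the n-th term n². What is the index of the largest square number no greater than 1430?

Solve n² ≤ 1430 for integer n.
n = 37 gives 1369 ≤ 1430, while n = 38 gives 1444 > 1430; so the answer is index 37.

37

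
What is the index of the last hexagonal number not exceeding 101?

Solve n(2n−1) ≤ 101 for integer n.
n = 7 gives 91 ≤ 101, while n = 8 gives 120 > 101; so the answer is index 7.

7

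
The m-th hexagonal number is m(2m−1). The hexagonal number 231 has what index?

11

Set n(2n−1) = 231, giving 2n² − n − 231 = 0.
So n = (1 + 43) / 4 = 44/4 = 11.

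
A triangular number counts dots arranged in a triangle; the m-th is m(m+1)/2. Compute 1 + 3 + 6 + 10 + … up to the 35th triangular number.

7770

Σ i(i+1)/2 = (Σi² + Σi) / 2 over i = 1..35.
Σi = 630 and Σi² = 14910.
(1·14910 + 1·630) / 2 = 15540/2 = 7770.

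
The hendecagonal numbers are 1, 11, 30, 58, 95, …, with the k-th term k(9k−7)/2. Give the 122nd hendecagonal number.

The 122nd hendecagonal number is n(9n−7)/2 with n = 122.
122·(9·122 − 7)/2 = 122·1091/2 = 66551.

66551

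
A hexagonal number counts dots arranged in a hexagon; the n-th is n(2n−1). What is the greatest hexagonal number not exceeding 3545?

Solve n(2n−1) ≤ 3545 for integer n.
n = 42 gives 3486 ≤ 3545, while n = 43 gives 3655 > 3545; so the answer is 3486.

3486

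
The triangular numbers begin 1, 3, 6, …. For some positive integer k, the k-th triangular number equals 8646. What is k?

131

Set n(n+1)/2 = 8646, giving n² + n − 17292 = 0.
So n = (-1 + 263) / 2 = 262/2 = 131.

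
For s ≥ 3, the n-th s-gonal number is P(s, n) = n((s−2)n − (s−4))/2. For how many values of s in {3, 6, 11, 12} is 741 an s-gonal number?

s = 3: P(3, 38) = 741. ✓
s = 6: P(6, 19) = 703 and P(6, 20) = 780; 741 is not s-gonal.
s = 11: P(11, 13) = 715 and P(11, 14) = 833; 741 is not s-gonal.
s = 12: P(12, 12) = 672 and P(12, 13) = 793; 741 is not s-gonal.
Hits: s ∈ {3} → 1.

1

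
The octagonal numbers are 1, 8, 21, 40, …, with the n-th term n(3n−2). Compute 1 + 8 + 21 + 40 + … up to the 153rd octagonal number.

3593205

Σ i(3i−2) = 3Σi² − 2Σi over i = 1..153.
Σi = 11781 and Σi² = 1205589.
3·1205589 − 2·11781 = 3593205.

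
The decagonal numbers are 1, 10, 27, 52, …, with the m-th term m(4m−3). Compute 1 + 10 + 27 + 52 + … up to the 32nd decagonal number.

44176

Σ i(4i−3) = 4Σi² − 3Σi over i = 1..32.
Σi = 528 and Σi² = 11440.
4·11440 − 3·528 = 44176.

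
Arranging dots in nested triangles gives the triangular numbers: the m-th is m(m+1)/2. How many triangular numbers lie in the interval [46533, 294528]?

The n-th triangular number is n(n+1)/2.
Smallest index with value ≥ 46533: n = 305 (giving 46665).
Largest index with value ≤ 294528: n = 767 (giving 294528).
Indices 305 through 767: 463 terms.

463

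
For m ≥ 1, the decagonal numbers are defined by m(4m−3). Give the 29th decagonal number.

3277

The 29th decagonal number is n(4n−3) with n = 29.
29·(4·29 − 3) = 29·113 = 3277.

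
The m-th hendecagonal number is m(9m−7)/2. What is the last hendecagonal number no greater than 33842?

Solve n(9n−7)/2 ≤ 33842 for integer n.
n = 87 gives 33756 ≤ 33842, while n = 88 gives 34540 > 33842; so the answer is 33756.

33756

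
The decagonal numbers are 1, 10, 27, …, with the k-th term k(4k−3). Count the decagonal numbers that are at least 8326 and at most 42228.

58

The n-th decagonal number is n(4n−3).
Smallest index with value ≥ 8326: n = 46 (giving 8326).
Largest index with value ≤ 42228: n = 103 (giving 42127).
Indices 46 through 103: 58 terms.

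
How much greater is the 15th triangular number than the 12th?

42

15·16/2 = 120 and 12·13/2 = 78.
Difference: 120 − 78 = 42.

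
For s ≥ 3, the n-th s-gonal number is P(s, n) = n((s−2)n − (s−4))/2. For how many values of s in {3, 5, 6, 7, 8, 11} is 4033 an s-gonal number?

s = 3: P(3, 89) = 4005 and P(3, 90) = 4095; 4033 is not s-gonal.
s = 5: P(5, 52) = 4030 and P(5, 53) = 4187; 4033 is not s-gonal.
s = 6: P(6, 45) = 4005 and P(6, 46) = 4186; 4033 is not s-gonal.
s = 7: P(7, 40) = 3940 and P(7, 41) = 4141; 4033 is not s-gonal.
s = 8: P(8, 37) = 4033. ✓
s = 11: P(11, 30) = 3945 and P(11, 31) = 4216; 4033 is not s-gonal.
Hits: s ∈ {8} → 1.

1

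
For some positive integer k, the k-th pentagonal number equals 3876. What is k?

51

Set n(3n−1)/2 = 3876, giving 3n² − n − 7752 = 0.
So n = (1 + 305) / 6 = 306/6 = 51.
Check: 51·(3·51 − 1)/2 = 3876. ✓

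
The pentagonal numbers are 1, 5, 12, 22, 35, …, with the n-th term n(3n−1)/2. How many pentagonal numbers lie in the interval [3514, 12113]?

42

The n-th pentagonal number is n(3n−1)/2.
Smallest index with value ≥ 3514: n = 49 (giving 3577).
Largest index with value ≤ 12113: n = 90 (giving 12105).
Indices 49 through 90: 42 terms.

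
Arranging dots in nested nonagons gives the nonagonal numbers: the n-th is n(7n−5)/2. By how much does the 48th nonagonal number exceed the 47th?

Consecutive nonagonal numbers differ by 7n − 6: here 7·48 − 6 = 330.

330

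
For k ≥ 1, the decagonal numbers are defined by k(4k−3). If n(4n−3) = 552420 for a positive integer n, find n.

372

Set n(4n−3) = 552420, giving 4n² − 3n − 552420 = 0.
The discriminant is 9 + 16·552420 = 8838729, and √8838729 = 2973.
So n = (3 + 2973) / 8 = 2976/8 = 372.
Check: 372·(4·372 − 3) = 552420. ✓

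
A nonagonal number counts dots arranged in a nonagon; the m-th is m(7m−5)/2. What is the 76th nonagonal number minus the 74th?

76·(7·76 − 5)/2 = 20026 and 74·(7·74 − 5)/2 = 18981.
Difference: 20026 − 18981 = 1045.

1045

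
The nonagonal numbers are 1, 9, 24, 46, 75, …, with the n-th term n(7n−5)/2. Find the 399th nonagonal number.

The 399th nonagonal number is n(7n−5)/2 with n = 399.
399·(7·399 − 5)/2 = 399·2788/2 = 399·1394 = 556206.

556206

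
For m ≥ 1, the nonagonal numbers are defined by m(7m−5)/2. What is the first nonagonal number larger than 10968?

11229

Solve n(7n−5)/2 > 10968 for integer n.
The largest n with value ≤ 10968 is 56 (since 10836 ≤ 10968 < 11229), so the first above is n = 57, value 11229.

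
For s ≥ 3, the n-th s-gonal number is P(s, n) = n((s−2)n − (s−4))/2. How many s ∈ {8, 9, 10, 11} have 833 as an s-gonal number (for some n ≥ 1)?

2

s = 8: P(8, 17) = 833. ✓
s = 9: P(9, 15) = 750 and P(9, 16) = 856; 833 is not s-gonal.
s = 10: P(10, 14) = 742 and P(10, 15) = 855; 833 is not s-gonal.
s = 11: P(11, 14) = 833. ✓
Hits: s ∈ {8, 11} → 2.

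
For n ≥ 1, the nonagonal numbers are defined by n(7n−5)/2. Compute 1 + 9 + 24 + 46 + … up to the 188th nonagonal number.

7769664

Σ i(7i−5)/2 = (7Σi² − 5Σi) / 2 over i = 1..188.
Σi = 17766 and Σi² = 2232594.
(7·2232594 − 5·17766) / 2 = 15539328/2 = 7769664.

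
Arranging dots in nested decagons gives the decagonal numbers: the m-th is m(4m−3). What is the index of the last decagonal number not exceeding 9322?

Solve n(4n−3) ≤ 9322 for integer n.
n = 48 gives 9072 ≤ 9322, while n = 49 gives 9457 > 9322; so the answer is index 48.

48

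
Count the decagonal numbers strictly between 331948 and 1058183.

The n-th decagonal number is n(4n−3).
Smallest index with value > 331948: n = 289 (giving 333217).
Largest index with value < 1058183: n = 514 (giving 1055242).
Indices 289 through 514: 226 terms.

226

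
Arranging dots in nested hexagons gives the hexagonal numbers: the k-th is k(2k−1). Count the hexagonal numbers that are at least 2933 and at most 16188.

52

The n-th hexagonal number is n(2n−1).
Smallest index with value ≥ 2933: n = 39 (giving 3003).
Largest index with value ≤ 16188: n = 90 (giving 16110).
Indices 39 through 90: 52 terms.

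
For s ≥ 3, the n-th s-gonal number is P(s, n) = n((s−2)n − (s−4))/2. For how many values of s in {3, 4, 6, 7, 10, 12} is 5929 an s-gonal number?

2

s = 3: P(3, 108) = 5886 and P(3, 109) = 5995; 5929 is not s-gonal.
s = 4: P(4, 77) = 5929. ✓
s = 6: P(6, 54) = 5778 and P(6, 55) = 5995; 5929 is not s-gonal.
s = 7: P(7, 49) = 5929. ✓
s = 10: P(10, 38) = 5662 and P(10, 39) = 5967; 5929 is not s-gonal.
s = 12: P(12, 34) = 5644 and P(12, 35) = 5985; 5929 is not s-gonal.
Hits: s ∈ {4, 7} → 2.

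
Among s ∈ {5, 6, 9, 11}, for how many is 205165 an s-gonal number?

s = 5: P(5, 370) = 205165. ✓
s = 6: P(6, 320) = 204480 and P(6, 321) = 205761; 205165 is not s-gonal.
s = 9: P(9, 242) = 204369 and P(9, 243) = 206064; 205165 is not s-gonal.
s = 11: P(11, 213) = 203415 and P(11, 214) = 205333; 205165 is not s-gonal.
Hits: s ∈ {5} → 1.

1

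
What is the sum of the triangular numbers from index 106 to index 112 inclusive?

Σ i(i+1)/2 = (Σi² + Σi) / 2 over i = 106..112.
Σi = 6328 − 5565 = 763 and Σi² = 474600 − 391405 = 83195.
(1·83195 + 1·763) / 2 = 83958/2 = 41979.

41979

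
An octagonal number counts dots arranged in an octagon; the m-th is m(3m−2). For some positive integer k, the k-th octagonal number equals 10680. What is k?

60

Set n(3n−2) = 10680, giving 3n² − 2n − 10680 = 0.
The discriminant is 4 + 12·10680 = 128164, and √128164 = 358.
So n = (2 + 358) / 6 = 360/6 = 60.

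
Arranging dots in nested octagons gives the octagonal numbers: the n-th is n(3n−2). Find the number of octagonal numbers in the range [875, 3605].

18

The n-th octagonal number is n(3n−2).
Smallest index with value ≥ 875: n = 18 (giving 936).
Largest index with value ≤ 3605: n = 35 (giving 3605).
Indices 18 through 35: 18 terms.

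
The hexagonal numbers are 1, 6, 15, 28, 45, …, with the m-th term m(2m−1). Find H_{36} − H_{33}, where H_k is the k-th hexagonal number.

411

36·(2·36 − 1) = 2556 and 33·(2·33 − 1) = 2145.
Difference: 2556 − 2145 = 411.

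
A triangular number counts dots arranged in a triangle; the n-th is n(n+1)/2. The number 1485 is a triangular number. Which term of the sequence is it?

Set n(n+1)/2 = 1485, giving n² + n − 2970 = 0.
The discriminant is 1 + 8·1485 = 11881, and √11881 = 109.
So n = (-1 + 109) / 2 = 108/2 = 54.

54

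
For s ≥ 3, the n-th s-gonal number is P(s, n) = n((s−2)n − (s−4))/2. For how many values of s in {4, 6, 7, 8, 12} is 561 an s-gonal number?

s = 4: P(4, 23) = 529 and P(4, 24) = 576; 561 is not s-gonal.
s = 6: P(6, 17) = 561. ✓
s = 7: P(7, 15) = 540 and P(7, 16) = 616; 561 is not s-gonal.
s = 8: P(8, 14) = 560 and P(8, 15) = 645; 561 is not s-gonal.
s = 12: P(12, 11) = 561. ✓
Hits: s ∈ {6, 12} → 2.

2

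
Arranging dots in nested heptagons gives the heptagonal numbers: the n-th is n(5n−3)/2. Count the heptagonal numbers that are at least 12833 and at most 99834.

The n-th heptagonal number is n(5n−3)/2.
Smallest index with value ≥ 12833: n = 72 (giving 12852).
Largest index with value ≤ 99834: n = 200 (giving 99700).
Indices 72 through 200: 129 terms.

129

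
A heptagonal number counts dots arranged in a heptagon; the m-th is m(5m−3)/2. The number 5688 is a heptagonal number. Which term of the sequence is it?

48

Set n(5n−3)/2 = 5688, giving 5n² − 3n − 11376 = 0.
The discriminant is 9 + 40·5688 = 227529, and √227529 = 477.
So n = (3 + 477) / 10 = 480/10 = 48.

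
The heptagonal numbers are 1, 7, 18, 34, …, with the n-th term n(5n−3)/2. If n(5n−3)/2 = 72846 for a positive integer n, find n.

Set n(5n−3)/2 = 72846, giving 5n² − 3n − 145692 = 0.
The discriminant is 9 + 40·72846 = 2913849, and √2913849 = 1707.
So n = (3 + 1707) / 10 = 1710/10 = 171.
Check: 171·(5·171 − 3)/2 = 72846. ✓

171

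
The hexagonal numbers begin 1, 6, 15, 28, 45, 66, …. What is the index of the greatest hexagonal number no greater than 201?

Solve n(2n−1) ≤ 201 for integer n.
n = 10 gives 190 ≤ 201, while n = 11 gives 231 > 201; so the answer is index 10.

10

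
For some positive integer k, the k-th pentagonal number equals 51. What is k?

Set n(3n−1)/2 = 51, giving 3n² − n − 102 = 0.
So n = (1 + 35) / 6 = 36/6 = 6.
Check: 6·(3·6 − 1)/2 = 51. ✓

6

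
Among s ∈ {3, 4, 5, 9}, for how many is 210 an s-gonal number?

2

s = 3: P(3, 20) = 210. ✓
s = 4: P(4, 14) = 196 and P(4, 15) = 225; 210 is not s-gonal.
s = 5: P(5, 12) = 210. ✓
s = 9: P(9, 8) = 204 and P(9, 9) = 261; 210 is not s-gonal.
Hits: s ∈ {3, 5} → 2.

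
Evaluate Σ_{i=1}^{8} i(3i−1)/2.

Σ i(3i−1)/2 = (3Σi² − Σi) / 2 over i = 1..8.
Σi = 36 and Σi² = 204.
(3·204 − 1·36) / 2 = 576/2 = 288.

288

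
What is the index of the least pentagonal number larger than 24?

Solve n(3n−1)/2 > 24 for integer n.
The largest n with value ≤ 24 is 4 (since 22 ≤ 24 < 35), so the first above is n = 5, value 35.

5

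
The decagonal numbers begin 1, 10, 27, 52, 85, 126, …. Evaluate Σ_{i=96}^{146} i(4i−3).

3012451

Σ i(4i−3) = 4Σi² − 3Σi over i = 96..146.
Σi = 10731 − 4560 = 6171 and Σi² = 1048061 − 290320 = 757741.
4·757741 − 3·6171 = 3012451.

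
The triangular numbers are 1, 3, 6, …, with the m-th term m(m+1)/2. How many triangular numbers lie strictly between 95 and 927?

29

The n-th triangular number is n(n+1)/2.
Smallest index with value > 95: n = 14 (giving 105).
Largest index with value < 927: n = 42 (giving 903).
Indices 14 through 42: 29 terms.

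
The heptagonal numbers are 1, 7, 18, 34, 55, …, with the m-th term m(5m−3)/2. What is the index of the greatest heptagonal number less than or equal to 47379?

Solve n(5n−3)/2 ≤ 47379 for integer n.
n = 137 gives 46717 ≤ 47379, while n = 138 gives 47403 > 47379; so the answer is index 137.

137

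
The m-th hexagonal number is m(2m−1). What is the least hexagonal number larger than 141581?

142311

Solve n(2n−1) > 141581 for integer n.
The largest n with value ≤ 141581 is 266 (since 141246 ≤ 141581 < 142311), so the first above is n = 267, value 142311.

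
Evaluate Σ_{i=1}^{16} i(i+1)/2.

Σ i(i+1)/2 = (Σi² + Σi) / 2 over i = 1..16.
Σi = 136 and Σi² = 1496.
(1·1496 + 1·136) / 2 = 1632/2 = 816.

816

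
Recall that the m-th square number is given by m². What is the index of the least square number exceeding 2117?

47

Solve n² > 2117 for integer n.
The largest n with value ≤ 2117 is 46 (since 2116 ≤ 2117 < 2209), so the first above is n = 47, value 2209.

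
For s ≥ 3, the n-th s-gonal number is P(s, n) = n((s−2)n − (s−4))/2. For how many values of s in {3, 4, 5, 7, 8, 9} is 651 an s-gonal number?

2

s = 3: P(3, 35) = 630 and P(3, 36) = 666; 651 is not s-gonal.
s = 4: P(4, 25) = 625 and P(4, 26) = 676; 651 is not s-gonal.
s = 5: P(5, 21) = 651. ✓
s = 7: P(7, 16) = 616 and P(7, 17) = 697; 651 is not s-gonal.
s = 8: P(8, 15) = 645 and P(8, 16) = 736; 651 is not s-gonal.
s = 9: P(9, 14) = 651. ✓
Hits: s ∈ {5, 9} → 2.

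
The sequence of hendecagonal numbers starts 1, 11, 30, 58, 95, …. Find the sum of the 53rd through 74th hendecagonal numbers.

Σ i(9i−7)/2 = (9Σi² − 7Σi) / 2 over i = 53..74.
Σi = 2775 − 1378 = 1397 and Σi² = 137825 − 48230 = 89595.
(9·89595 − 7·1397) / 2 = 796576/2 = 398288.

398288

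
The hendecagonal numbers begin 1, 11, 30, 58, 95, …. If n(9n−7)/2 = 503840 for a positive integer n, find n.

335

Set n(9n−7)/2 = 503840, giving 9n² − 7n − 1007680 = 0.
So n = (7 + 6023) / 18 = 6030/18 = 335.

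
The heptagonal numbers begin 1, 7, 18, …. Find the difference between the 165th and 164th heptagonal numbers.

Consecutive heptagonal numbers differ by 5n − 4: here 5·165 − 4 = 821.

821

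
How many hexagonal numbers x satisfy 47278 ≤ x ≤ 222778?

181

The n-th hexagonal number is n(2n−1).
Smallest index with value ≥ 47278: n = 154 (giving 47278).
Largest index with value ≤ 222778: n = 334 (giving 222778).
Indices 154 through 334: 181 terms.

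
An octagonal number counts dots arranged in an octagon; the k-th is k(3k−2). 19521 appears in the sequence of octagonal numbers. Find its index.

81

Set n(3n−2) = 19521, giving 3n² − 2n − 19521 = 0.
The discriminant is 4 + 12·19521 = 234256, and √234256 = 484.
So n = (2 + 484) / 6 = 486/6 = 81.
Check: 81·(3·81 − 2) = 19521. ✓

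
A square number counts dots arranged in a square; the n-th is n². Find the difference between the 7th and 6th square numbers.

13

n² − (n−1)² = 2n − 1, so 7² − 6² = 2·7 − 1 = 13.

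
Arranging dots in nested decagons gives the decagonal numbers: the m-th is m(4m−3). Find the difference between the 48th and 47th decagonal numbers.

Consecutive decagonal numbers differ by 8n − 7: here 8·48 − 7 = 377.

377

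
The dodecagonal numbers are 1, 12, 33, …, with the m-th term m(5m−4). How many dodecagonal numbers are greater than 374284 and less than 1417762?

258

The n-th dodecagonal number is n(5n−4).
Smallest index with value > 374284: n = 275 (giving 377025).
Largest index with value < 1417762: n = 532 (giving 1412992).
Indices 275 through 532: 258 terms.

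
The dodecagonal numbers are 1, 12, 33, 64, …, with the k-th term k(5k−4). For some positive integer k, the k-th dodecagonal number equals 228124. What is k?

214

Set n(5n−4) = 228124, giving 5n² − 4n − 228124 = 0.
The discriminant is 16 + 20·228124 = 4562496, and √4562496 = 2136.
So n = (4 + 2136) / 10 = 2140/10 = 214.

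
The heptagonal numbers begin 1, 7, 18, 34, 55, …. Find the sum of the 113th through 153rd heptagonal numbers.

Σ i(5i−3)/2 = (5Σi² − 3Σi) / 2 over i = 113..153.
Σi = 11781 − 6328 = 5453 and Σi² = 1205589 − 474600 = 730989.
(5·730989 − 3·5453) / 2 = 3638586/2 = 1819293.

1819293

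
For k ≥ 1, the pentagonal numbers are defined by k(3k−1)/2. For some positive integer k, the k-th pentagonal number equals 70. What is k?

Set n(3n−1)/2 = 70, giving 3n² − n − 140 = 0.
The discriminant is 1 + 24·70 = 1681, and √1681 = 41.
So n = (1 + 41) / 6 = 42/6 = 7.
Check: 7·(3·7 − 1)/2 = 70. ✓

7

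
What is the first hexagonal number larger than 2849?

Solve n(2n−1) > 2849 for integer n.
The largest n with value ≤ 2849 is 37 (since 2701 ≤ 2849 < 2850), so the first above is n = 38, value 2850.

2850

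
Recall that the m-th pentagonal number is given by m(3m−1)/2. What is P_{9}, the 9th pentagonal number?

117

The 9th pentagonal number is n(3n−1)/2 with n = 9.
9·(3·9 − 1)/2 = 9·26/2 = 9·13 = 117.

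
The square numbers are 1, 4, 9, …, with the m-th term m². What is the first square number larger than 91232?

Solve n² > 91232 for integer n.
The largest n with value ≤ 91232 is 302 (since 91204 ≤ 91232 < 91809), so the first above is n = 303, value 91809.

91809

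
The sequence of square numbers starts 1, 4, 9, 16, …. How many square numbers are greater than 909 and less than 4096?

The n-th square number is n².
Smallest index with value > 909: n = 31 (giving 961).
Largest index with value < 4096: n = 63 (giving 3969).
Indices 31 through 63: 33 terms.

33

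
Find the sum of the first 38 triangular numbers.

Σ i(i+1)/2 = (Σi² + Σi) / 2 over i = 1..38.
Σi = 741 and Σi² = 19019.
(1·19019 + 1·741) / 2 = 19760/2 = 9880.

9880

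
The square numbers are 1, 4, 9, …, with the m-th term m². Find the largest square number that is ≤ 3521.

Solve n² ≤ 3521 for integer n.
n = 59 gives 3481 ≤ 3521, while n = 60 gives 3600 > 3521; so the answer is 3481.

3481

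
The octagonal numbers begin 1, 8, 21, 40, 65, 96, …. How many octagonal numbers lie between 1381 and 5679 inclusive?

The n-th octagonal number is n(3n−2).
Smallest index with value ≥ 1381: n = 22 (giving 1408).
Largest index with value ≤ 5679: n = 43 (giving 5461).
Indices 22 through 43: 22 terms.

22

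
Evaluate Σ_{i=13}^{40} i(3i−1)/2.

31864

Σ i(3i−1)/2 = (3Σi² − Σi) / 2 over i = 13..40.
Σi = 820 − 78 = 742 and Σi² = 22140 − 650 = 21490.
(3·21490 − 1·742) / 2 = 63728/2 = 31864.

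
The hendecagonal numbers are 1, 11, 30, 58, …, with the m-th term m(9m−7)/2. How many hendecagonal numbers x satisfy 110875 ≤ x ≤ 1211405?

The n-th hendecagonal number is n(9n−7)/2.
Smallest index with value ≥ 110875: n = 158 (giving 111785).
Largest index with value ≤ 1211405: n = 519 (giving 1210308).
Indices 158 through 519: 362 terms.

362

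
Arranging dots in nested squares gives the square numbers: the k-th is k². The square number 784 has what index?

28

We need n² = 784, so n = √784 = 28.
Check: 28² = 784. ✓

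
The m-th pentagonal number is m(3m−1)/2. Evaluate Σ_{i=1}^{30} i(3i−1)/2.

13950

Σ i(3i−1)/2 = (3Σi² − Σi) / 2 over i = 1..30.
Σi = 465 and Σi² = 9455.
(3·9455 − 1·465) / 2 = 27900/2 = 13950.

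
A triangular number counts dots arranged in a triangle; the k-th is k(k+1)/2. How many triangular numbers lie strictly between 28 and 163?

10

The n-th triangular number is n(n+1)/2.
Smallest index with value > 28: n = 8 (giving 36).
Largest index with value < 163: n = 17 (giving 153).
Indices 8 through 17: 10 terms.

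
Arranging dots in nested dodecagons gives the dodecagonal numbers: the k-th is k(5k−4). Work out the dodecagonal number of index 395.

778545

The 395th dodecagonal number is n(5n−4) with n = 395.
395·(5·395 − 4) = 395·1971 = 778545.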